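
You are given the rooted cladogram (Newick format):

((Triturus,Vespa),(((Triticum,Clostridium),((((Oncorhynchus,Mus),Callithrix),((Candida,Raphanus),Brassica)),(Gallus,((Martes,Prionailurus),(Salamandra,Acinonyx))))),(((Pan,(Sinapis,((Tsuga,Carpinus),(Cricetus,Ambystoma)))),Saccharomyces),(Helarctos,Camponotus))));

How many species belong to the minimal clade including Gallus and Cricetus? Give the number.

22

The MRCA of Gallus and Cricetus is the node subtending (((Triticum,Clostridium),((((Oncorhynchus,Mus),Callithrix),((Candida,Raphanus),Brassica)),(Gallus,((Martes,Prionailurus),(Salamandra,Acinonyx))))),(((Pan,(Sinapis,((Tsuga,Carpinus),(Cricetus,Ambystoma)))),Saccharomyces),(Helarctos,Camponotus))).
That clade contains 22 terminal taxa: Acinonyx, Ambystoma, Brassica, Callithrix, Camponotus, Candida, Carpinus, Clostridium, Cricetus, Gallus, Helarctos, Martes, Mus, Oncorhynchus, Pan, Prionailurus, Raphanus, Saccharomyces, Salamandra, Sinapis, Triticum, Tsuga.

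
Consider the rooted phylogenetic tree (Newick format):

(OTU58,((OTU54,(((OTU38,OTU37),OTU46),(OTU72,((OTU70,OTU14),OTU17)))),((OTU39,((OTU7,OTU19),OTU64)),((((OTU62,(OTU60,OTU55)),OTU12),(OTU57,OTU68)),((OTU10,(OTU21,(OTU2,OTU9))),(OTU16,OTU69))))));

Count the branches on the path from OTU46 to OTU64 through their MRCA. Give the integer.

8

The MRCA of OTU46 and OTU64 is the node subtending ((OTU54,(((OTU38,OTU37),OTU46),(OTU72,((OTU70,OTU14),OTU17)))),((OTU39,((OTU7,OTU19),OTU64)),((((OTU62,(OTU60,OTU55)),OTU12),(OTU57,OTU68)),((OTU10,(OTU21,(OTU2,OTU9))),(OTU16,OTU69))))).
From OTU46 up to that node: 4 branches. From OTU64 up to the same node: 4 branches. Total: 4 + 4 = 8.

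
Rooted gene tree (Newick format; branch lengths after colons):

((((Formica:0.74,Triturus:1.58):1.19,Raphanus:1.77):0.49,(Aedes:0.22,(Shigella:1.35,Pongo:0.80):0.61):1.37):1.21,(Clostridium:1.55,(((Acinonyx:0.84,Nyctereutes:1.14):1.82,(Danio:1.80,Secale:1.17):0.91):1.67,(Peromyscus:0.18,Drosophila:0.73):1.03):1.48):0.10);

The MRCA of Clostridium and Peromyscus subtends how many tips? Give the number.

The MRCA of Clostridium and Peromyscus is the node subtending (Clostridium,(((Acinonyx,Nyctereutes),(Danio,Secale)),(Peromyscus,Drosophila))).
That clade contains 7 terminal taxa: Acinonyx, Clostridium, Danio, Drosophila, Nyctereutes, Peromyscus, Secale.

7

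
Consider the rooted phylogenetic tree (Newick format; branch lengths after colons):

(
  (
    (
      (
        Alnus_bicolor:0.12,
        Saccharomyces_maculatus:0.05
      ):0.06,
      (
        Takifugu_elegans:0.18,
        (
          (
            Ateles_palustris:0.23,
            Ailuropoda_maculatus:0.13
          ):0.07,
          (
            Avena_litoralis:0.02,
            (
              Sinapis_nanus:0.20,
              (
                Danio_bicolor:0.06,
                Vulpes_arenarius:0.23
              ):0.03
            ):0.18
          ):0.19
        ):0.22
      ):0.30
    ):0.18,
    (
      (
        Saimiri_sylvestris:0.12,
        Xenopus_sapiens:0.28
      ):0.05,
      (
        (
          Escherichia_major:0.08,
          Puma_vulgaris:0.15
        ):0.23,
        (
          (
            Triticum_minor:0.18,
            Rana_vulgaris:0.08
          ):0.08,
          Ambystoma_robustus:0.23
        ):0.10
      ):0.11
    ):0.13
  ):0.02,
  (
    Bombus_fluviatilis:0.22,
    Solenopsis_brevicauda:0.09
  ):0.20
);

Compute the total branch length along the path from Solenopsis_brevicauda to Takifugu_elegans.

The path runs Solenopsis_brevicauda → … → MRCA → … → Takifugu_elegans; the MRCA is the root of the tree.
Branch lengths along that path: 0.09 + 0.20 + 0.02 + 0.18 + 0.30 + 0.18 = 0.97.

0.97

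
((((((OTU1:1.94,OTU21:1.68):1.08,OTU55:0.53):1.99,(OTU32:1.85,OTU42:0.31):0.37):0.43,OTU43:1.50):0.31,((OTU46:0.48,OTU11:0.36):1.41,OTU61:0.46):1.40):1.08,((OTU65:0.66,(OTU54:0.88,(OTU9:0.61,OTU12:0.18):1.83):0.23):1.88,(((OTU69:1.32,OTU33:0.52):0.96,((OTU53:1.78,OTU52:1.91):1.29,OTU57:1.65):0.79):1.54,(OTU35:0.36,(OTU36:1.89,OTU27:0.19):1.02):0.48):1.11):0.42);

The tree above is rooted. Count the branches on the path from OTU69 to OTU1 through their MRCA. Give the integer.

The MRCA of OTU69 and OTU1 is the root of the tree.
From OTU69 up to that node: 5 branches. From OTU1 up to the same node: 6 branches. Total: 5 + 6 = 11.

11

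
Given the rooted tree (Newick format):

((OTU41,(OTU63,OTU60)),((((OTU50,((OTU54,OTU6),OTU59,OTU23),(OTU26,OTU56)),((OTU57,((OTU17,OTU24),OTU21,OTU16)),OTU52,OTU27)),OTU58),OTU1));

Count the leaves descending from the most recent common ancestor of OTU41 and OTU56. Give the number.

19

The MRCA of OTU41 and OTU56 is the root, so the clade is the entire tree.
That clade contains 19 terminal taxa: OTU1, OTU16, OTU17, OTU21, OTU23, OTU24, OTU26, OTU27, OTU41, OTU50, OTU52, OTU54, OTU56, OTU57, OTU58, OTU59, OTU6, OTU60, OTU63.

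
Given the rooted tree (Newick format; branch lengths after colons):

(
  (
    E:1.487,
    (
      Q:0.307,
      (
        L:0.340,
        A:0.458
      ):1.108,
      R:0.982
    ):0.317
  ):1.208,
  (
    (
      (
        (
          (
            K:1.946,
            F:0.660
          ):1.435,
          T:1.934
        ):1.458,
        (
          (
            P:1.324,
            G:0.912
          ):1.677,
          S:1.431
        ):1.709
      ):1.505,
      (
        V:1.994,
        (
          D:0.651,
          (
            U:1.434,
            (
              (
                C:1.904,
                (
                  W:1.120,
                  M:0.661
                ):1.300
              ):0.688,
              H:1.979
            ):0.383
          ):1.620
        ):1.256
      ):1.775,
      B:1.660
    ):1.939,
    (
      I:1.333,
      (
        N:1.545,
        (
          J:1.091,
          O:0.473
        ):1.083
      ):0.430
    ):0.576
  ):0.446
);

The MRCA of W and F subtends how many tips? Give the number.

14

The MRCA of W and F is the node subtending ((((K,F),T),((P,G),S)),(V,(D,(U,((C,(W,M)),H)))),B).
That clade contains 14 terminal taxa: B, C, D, F, G, H, K, M, P, S, T, U, V, W.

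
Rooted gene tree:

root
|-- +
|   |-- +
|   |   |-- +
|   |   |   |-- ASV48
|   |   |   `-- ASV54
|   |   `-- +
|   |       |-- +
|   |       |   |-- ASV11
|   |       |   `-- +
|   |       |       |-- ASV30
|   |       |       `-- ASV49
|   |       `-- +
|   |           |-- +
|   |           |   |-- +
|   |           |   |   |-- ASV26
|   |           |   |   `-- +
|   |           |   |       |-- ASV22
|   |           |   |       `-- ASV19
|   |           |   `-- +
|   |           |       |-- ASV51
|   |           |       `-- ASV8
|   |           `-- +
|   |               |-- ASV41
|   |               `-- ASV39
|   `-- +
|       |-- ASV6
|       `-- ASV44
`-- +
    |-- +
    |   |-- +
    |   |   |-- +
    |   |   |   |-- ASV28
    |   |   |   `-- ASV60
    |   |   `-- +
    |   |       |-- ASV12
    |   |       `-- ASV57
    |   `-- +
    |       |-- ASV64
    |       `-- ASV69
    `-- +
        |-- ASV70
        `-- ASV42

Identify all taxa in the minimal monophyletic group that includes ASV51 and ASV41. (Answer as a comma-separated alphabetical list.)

Tracing ASV51: it sits inside (ASV51,ASV8).
Tracing ASV41: it sits inside (ASV41,ASV39).
The smallest clade enclosing both is (((ASV26,(ASV22,ASV19)),(ASV51,ASV8)),(ASV41,ASV39)); the answer is its 7 terminal taxa in alphabetical order.

ASV19, ASV22, ASV26, ASV39, ASV41, ASV51, ASV8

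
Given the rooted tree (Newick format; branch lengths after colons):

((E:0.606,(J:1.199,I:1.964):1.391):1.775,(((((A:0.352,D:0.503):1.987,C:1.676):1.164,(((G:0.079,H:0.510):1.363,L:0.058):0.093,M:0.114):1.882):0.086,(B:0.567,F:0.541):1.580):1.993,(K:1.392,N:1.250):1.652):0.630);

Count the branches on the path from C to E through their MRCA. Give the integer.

The MRCA of C and E is the root of the tree.
From C up to that node: 5 branches. From E up to the same node: 2 branches. Total: 5 + 2 = 7.

7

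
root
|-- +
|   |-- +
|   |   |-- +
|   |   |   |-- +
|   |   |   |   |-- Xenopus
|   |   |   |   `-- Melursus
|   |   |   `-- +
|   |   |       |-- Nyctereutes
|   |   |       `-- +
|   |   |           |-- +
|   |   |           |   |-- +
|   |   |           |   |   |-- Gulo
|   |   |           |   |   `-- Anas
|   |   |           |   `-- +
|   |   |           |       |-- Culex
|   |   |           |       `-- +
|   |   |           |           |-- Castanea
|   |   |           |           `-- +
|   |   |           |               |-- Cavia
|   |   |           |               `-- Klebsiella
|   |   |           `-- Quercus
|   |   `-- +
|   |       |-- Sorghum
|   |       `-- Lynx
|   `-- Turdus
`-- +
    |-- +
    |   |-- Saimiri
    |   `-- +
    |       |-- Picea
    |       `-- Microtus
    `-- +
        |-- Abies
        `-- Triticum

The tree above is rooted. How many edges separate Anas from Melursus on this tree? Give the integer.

7

The MRCA of Anas and Melursus is the node subtending ((Xenopus,Melursus),(Nyctereutes,(((Gulo,Anas),(Culex,(Castanea,(Cavia,Klebsiella)))),Quercus))).
From Anas up to that node: 5 branches. From Melursus up to the same node: 2 branches. Total: 5 + 2 = 7.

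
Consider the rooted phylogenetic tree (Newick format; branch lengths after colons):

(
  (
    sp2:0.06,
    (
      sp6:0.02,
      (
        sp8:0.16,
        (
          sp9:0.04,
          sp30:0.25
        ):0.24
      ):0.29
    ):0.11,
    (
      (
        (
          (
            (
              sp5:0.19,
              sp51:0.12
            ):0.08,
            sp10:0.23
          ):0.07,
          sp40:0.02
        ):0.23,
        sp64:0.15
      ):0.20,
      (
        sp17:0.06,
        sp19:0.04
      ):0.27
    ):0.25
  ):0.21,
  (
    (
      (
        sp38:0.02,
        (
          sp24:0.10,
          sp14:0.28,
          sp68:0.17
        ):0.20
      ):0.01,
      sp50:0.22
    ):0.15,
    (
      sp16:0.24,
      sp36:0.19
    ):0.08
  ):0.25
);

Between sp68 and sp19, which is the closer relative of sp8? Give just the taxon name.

The MRCA of sp8 and sp19 subtends (sp2,(sp6,(sp8,(sp9,sp30))),(((((sp5,sp51),sp10),sp40),sp64),(sp17,sp19))) (12 taxa).
The MRCA of sp8 and sp68 is the root, subtending the entire tree (19 taxa).
The first is nested inside the second, so sp8 shares a more recent common ancestor with sp19.

sp19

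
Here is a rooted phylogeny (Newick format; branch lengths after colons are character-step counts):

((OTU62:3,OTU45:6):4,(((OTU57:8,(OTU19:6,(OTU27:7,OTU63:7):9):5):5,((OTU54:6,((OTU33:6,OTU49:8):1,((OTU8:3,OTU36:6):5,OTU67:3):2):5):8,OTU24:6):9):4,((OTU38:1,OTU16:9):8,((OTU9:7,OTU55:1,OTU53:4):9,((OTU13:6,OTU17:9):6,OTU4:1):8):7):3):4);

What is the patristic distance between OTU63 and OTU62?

The path runs OTU63 → … → MRCA → … → OTU62; the MRCA is the root of the tree.
Branch lengths along that path: 7 + 9 + 5 + 5 + 4 + 4 + 4 + 3 = 41.

41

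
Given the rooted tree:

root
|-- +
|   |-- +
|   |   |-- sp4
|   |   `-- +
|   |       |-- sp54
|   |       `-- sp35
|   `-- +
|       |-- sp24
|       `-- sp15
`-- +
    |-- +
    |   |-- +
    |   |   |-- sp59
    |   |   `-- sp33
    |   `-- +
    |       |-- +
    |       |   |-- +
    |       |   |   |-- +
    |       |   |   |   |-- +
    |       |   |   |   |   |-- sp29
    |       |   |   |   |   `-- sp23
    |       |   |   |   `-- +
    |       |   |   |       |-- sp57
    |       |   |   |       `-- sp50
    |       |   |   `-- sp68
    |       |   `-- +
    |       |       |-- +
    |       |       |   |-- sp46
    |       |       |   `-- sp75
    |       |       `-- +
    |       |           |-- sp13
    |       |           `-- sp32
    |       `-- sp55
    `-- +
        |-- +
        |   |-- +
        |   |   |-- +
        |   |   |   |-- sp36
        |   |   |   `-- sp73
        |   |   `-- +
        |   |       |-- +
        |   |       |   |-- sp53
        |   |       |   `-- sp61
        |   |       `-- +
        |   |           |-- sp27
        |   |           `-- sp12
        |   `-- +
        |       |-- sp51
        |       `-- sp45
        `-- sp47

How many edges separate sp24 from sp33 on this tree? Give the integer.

7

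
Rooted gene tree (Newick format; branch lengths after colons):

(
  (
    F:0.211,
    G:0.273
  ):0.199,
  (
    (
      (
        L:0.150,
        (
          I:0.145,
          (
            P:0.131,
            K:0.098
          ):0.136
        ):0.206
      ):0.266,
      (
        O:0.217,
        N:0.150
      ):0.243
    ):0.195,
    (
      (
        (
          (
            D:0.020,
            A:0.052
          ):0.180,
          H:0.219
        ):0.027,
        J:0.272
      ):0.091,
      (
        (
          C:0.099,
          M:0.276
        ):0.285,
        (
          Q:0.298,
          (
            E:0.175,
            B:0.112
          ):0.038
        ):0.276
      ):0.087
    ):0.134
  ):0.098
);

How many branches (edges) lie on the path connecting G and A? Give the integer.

8

The MRCA of G and A is the root of the tree.
From G up to that node: 2 branches. From A up to the same node: 6 branches. Total: 2 + 6 = 8.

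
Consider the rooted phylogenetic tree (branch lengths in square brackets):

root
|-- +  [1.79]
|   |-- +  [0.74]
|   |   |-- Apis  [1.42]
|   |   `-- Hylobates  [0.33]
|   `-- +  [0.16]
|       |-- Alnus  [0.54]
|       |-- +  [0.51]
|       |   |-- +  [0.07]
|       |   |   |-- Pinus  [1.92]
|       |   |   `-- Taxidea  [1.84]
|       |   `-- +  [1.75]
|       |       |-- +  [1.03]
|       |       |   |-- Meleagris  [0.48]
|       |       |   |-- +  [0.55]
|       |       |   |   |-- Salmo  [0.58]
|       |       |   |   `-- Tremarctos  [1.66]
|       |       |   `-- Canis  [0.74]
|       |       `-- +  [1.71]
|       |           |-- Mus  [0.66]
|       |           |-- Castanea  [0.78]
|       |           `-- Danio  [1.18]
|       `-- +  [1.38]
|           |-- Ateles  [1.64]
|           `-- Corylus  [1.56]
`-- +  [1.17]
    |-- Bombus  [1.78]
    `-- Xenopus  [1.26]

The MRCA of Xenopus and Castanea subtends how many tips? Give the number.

16

The MRCA of Xenopus and Castanea is the root, so the clade is the entire tree.
That clade contains 16 terminal taxa: Alnus, Apis, Ateles, Bombus, Canis, Castanea, Corylus, Danio, Hylobates, Meleagris, Mus, Pinus, Salmo, Taxidea, Tremarctos, Xenopus.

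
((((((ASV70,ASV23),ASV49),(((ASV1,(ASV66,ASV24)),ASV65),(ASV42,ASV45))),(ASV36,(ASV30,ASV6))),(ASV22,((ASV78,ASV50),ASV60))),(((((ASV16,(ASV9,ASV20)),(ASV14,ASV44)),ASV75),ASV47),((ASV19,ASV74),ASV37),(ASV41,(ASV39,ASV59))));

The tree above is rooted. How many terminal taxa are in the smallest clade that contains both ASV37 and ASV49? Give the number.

29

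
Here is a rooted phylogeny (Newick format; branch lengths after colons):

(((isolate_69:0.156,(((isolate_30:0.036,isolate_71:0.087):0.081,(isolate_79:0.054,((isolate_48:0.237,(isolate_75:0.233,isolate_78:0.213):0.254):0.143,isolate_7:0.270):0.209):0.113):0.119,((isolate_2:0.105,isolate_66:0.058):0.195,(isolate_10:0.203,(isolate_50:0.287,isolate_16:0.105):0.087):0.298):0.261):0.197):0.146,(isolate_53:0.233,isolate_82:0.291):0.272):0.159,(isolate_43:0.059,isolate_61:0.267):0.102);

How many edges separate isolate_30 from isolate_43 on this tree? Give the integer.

The MRCA of isolate_30 and isolate_43 is the root of the tree.
From isolate_30 up to that node: 6 branches. From isolate_43 up to the same node: 2 branches. Total: 6 + 2 = 8.

8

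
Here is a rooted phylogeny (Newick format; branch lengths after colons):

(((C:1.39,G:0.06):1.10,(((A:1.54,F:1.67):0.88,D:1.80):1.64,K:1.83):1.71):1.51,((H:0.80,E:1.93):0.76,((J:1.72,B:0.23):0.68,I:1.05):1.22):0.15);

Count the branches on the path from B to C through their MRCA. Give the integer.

7

The MRCA of B and C is the root of the tree.
From B up to that node: 4 branches. From C up to the same node: 3 branches. Total: 4 + 3 = 7.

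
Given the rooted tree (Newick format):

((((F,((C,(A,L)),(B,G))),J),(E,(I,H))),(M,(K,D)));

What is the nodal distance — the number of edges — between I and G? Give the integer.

The MRCA of I and G is the node subtending (((F,((C,(A,L)),(B,G))),J),(E,(I,H))).
From I up to that node: 3 branches. From G up to the same node: 5 branches. Total: 3 + 5 = 8.

8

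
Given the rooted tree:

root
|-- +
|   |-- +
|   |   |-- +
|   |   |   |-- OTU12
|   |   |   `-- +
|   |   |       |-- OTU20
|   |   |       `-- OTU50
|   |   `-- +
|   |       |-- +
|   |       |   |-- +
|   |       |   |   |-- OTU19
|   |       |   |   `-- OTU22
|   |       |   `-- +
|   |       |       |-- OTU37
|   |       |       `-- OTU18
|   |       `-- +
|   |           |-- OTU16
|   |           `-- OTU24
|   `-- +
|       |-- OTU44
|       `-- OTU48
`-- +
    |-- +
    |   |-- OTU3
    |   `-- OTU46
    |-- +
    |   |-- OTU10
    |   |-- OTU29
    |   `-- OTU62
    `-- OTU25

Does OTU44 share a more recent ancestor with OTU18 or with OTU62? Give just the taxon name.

OTU18

The MRCA of OTU44 and OTU18 subtends (((OTU12,(OTU20,OTU50)),(((OTU19,OTU22),(OTU37,OTU18)),(OTU16,OTU24))),(OTU44,OTU48)) (11 taxa).
The MRCA of OTU44 and OTU62 is the root, subtending the entire tree (17 taxa).
The first is nested inside the second, so OTU44 shares a more recent common ancestor with OTU18.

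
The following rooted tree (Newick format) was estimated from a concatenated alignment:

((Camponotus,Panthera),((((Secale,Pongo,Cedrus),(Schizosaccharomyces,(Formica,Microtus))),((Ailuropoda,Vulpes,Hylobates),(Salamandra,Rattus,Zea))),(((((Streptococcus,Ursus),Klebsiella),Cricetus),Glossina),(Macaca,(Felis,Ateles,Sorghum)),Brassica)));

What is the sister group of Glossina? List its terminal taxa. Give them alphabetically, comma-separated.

Cricetus, Klebsiella, Streptococcus, Ursus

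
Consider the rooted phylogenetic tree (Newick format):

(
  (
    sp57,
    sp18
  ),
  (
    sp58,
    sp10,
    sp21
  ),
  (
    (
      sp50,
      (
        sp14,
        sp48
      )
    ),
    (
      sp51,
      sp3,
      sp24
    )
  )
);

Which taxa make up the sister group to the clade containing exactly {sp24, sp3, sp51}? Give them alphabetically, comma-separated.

sp14, sp48, sp50

The clade containing exactly {sp24, sp3, sp51} attaches to the tree at the node subtending ((sp50,(sp14,sp48)),(sp51,sp3,sp24)).
The other lineage descending from that same node — the sister group — is (sp50,(sp14,sp48)); its 3 tips in alphabetical order are the answer.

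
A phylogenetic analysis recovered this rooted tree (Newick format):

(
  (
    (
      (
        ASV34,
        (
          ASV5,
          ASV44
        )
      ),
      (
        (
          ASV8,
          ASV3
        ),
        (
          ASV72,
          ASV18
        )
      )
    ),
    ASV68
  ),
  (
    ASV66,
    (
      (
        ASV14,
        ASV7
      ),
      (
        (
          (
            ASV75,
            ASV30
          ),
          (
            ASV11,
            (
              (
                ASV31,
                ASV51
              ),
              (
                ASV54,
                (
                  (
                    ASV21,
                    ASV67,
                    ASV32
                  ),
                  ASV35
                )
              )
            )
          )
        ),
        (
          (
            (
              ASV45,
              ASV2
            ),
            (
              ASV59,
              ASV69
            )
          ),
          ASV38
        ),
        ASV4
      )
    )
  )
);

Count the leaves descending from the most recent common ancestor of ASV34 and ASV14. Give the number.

27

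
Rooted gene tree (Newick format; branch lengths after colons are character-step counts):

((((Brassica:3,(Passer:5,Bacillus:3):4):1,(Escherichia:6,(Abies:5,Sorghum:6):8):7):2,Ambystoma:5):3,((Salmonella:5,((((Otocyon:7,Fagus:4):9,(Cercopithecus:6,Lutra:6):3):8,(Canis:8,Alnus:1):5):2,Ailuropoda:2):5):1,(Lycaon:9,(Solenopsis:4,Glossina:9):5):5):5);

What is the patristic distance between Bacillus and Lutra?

43

The path runs Bacillus → … → MRCA → … → Lutra; the MRCA is the root of the tree.
Branch lengths along that path: 3 + 4 + 1 + 2 + 3 + 5 + 1 + 5 + 2 + 8 + 3 + 6 = 43.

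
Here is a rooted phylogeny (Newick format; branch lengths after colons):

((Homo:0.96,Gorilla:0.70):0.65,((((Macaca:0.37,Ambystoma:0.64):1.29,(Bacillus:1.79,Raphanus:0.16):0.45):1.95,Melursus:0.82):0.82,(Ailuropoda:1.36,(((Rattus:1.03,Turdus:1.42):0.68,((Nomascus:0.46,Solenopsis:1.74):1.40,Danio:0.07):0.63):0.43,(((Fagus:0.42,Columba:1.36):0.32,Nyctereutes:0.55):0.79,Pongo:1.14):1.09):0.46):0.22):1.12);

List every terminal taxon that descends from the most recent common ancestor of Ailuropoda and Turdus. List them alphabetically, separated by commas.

Tracing Ailuropoda: it sits inside (Ailuropoda,(((Rattus,Turdus),((Nomascus,Solenopsis),Danio)),(((Fagus,Columba),Nyctereutes),Pongo))).
Tracing Turdus: it sits inside (Rattus,Turdus).
The smallest clade enclosing both is (Ailuropoda,(((Rattus,Turdus),((Nomascus,Solenopsis),Danio)),(((Fagus,Columba),Nyctereutes),Pongo))); the answer is its 10 terminal taxa in alphabetical order.

Ailuropoda, Columba, Danio, Fagus, Nomascus, Nyctereutes, Pongo, Rattus, Solenopsis, Turdus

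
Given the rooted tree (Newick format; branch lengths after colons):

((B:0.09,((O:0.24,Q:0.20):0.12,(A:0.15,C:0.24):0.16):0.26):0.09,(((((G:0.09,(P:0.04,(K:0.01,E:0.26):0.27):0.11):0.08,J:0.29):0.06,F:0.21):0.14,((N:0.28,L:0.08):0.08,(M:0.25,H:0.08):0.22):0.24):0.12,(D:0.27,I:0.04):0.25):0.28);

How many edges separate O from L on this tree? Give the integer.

The MRCA of O and L is the root of the tree.
From O up to that node: 4 branches. From L up to the same node: 5 branches. Total: 4 + 5 = 9.

9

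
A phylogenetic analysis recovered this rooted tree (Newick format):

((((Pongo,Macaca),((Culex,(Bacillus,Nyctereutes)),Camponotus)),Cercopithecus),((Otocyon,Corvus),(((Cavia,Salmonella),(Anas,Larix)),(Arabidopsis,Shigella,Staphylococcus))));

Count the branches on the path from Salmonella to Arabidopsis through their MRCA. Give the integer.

5

The MRCA of Salmonella and Arabidopsis is the node subtending (((Cavia,Salmonella),(Anas,Larix)),(Arabidopsis,Shigella,Staphylococcus)).
From Salmonella up to that node: 3 branches. From Arabidopsis up to the same node: 2 branches. Total: 3 + 2 = 5.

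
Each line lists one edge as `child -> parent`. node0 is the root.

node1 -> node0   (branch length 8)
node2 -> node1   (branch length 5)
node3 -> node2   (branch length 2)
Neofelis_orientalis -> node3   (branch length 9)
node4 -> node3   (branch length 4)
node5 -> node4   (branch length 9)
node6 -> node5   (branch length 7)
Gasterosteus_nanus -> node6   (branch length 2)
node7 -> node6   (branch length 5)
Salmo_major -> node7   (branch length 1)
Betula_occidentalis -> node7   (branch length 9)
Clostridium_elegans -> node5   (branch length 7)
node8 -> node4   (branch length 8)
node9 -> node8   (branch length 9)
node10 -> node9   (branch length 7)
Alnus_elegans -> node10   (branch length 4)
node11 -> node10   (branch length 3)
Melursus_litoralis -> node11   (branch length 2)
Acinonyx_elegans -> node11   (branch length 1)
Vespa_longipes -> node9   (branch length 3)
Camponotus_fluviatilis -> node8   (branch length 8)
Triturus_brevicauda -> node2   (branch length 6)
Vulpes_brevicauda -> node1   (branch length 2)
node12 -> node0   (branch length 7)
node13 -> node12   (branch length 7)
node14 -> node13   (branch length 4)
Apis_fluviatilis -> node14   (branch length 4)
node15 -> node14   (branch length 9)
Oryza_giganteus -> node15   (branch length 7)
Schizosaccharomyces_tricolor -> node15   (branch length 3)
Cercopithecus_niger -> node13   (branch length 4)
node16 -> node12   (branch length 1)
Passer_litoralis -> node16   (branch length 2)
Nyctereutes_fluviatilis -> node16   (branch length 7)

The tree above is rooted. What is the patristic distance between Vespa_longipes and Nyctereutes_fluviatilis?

54

The path runs Vespa_longipes → … → MRCA → … → Nyctereutes_fluviatilis; the MRCA is the root of the tree.
Branch lengths along that path: 3 + 9 + 8 + 4 + 2 + 5 + 8 + 7 + 1 + 7 = 54.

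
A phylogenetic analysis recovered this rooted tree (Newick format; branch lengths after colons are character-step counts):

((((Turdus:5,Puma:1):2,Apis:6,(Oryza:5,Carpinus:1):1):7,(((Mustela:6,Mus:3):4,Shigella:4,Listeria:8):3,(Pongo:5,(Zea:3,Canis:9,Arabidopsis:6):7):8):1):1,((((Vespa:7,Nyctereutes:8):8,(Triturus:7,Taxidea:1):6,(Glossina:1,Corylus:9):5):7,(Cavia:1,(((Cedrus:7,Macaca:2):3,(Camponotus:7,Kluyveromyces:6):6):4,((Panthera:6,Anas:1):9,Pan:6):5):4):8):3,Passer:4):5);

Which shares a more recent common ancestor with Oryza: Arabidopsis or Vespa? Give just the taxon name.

Arabidopsis

The MRCA of Oryza and Arabidopsis subtends (((Turdus,Puma),Apis,(Oryza,Carpinus)),(((Mustela,Mus),Shigella,Listeria),(Pongo,(Zea,Canis,Arabidopsis)))) (13 taxa).
The MRCA of Oryza and Vespa is the root, subtending the entire tree (28 taxa).
The first is nested inside the second, so Oryza shares a more recent common ancestor with Arabidopsis.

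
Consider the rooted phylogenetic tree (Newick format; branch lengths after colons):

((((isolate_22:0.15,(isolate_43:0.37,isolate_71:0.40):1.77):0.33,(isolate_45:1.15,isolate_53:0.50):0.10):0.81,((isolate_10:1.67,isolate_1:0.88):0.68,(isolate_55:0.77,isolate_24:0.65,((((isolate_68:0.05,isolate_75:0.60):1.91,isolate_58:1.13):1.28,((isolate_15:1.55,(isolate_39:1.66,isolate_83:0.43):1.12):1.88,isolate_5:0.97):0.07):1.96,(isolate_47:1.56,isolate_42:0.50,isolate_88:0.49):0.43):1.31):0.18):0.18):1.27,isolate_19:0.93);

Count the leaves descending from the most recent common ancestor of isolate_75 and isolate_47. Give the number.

10

The MRCA of isolate_75 and isolate_47 is the node subtending ((((isolate_68,isolate_75),isolate_58),((isolate_15,(isolate_39,isolate_83)),isolate_5)),(isolate_47,isolate_42,isolate_88)).
That clade contains 10 terminal taxa: isolate_15, isolate_39, isolate_42, isolate_47, isolate_5, isolate_58, isolate_68, isolate_75, isolate_83, isolate_88.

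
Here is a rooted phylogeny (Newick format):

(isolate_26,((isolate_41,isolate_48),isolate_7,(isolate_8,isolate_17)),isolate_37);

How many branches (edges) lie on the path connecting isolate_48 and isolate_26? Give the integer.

The MRCA of isolate_48 and isolate_26 is the root of the tree.
From isolate_48 up to that node: 3 branches. From isolate_26 up to the same node: 1 branch. Total: 3 + 1 = 4.

4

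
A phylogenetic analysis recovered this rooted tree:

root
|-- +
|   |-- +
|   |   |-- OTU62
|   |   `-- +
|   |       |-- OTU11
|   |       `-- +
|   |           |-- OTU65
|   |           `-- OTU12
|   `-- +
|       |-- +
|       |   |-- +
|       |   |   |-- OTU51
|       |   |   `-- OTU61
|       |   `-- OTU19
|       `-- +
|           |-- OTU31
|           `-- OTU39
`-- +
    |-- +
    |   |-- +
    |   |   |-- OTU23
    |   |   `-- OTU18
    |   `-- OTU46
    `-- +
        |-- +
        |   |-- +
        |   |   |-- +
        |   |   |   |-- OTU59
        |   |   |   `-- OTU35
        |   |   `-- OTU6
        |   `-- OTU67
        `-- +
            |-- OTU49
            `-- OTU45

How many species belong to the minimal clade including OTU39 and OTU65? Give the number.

The MRCA of OTU39 and OTU65 is the node subtending ((OTU62,(OTU11,(OTU65,OTU12))),(((OTU51,OTU61),OTU19),(OTU31,OTU39))).
That clade contains 9 terminal taxa: OTU11, OTU12, OTU19, OTU31, OTU39, OTU51, OTU61, OTU62, OTU65.

9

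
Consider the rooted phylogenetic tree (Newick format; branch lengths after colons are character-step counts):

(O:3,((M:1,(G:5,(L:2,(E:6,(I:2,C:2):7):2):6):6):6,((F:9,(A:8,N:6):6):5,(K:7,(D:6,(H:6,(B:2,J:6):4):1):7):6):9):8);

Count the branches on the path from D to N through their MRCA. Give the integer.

6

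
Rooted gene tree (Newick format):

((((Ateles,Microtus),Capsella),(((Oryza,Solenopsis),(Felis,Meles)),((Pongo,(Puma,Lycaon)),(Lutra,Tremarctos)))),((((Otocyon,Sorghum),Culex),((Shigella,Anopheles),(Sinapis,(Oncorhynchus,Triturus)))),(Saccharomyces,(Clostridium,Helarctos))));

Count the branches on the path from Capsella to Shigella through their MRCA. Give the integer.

The MRCA of Capsella and Shigella is the root of the tree.
From Capsella up to that node: 3 branches. From Shigella up to the same node: 5 branches. Total: 3 + 5 = 8.

8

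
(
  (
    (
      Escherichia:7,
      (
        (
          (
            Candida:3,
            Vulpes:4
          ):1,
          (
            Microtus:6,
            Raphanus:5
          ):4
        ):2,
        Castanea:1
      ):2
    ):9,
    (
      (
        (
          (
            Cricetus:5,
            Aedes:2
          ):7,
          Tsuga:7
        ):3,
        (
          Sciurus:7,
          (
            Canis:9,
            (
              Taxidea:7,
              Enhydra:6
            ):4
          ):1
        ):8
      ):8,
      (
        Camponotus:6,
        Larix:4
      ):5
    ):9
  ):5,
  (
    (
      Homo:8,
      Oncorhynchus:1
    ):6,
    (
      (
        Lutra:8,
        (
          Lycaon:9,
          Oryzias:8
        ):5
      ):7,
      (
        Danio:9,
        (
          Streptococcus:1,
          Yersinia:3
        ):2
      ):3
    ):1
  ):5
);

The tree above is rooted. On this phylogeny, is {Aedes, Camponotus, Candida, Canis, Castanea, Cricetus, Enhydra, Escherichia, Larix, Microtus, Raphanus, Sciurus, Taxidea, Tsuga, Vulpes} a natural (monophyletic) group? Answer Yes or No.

The most recent common ancestor of these taxa subtends ((Escherichia,(((Candida,Vulpes),(Microtus,Raphanus)),Castanea)),((((Cricetus,Aedes),Tsuga),(Sciurus,(Canis,(Taxidea,Enhydra)))),(Camponotus,Larix))).
That clade has exactly 15 tips — every listed taxon and nothing else — so the group is monophyletic.

Yes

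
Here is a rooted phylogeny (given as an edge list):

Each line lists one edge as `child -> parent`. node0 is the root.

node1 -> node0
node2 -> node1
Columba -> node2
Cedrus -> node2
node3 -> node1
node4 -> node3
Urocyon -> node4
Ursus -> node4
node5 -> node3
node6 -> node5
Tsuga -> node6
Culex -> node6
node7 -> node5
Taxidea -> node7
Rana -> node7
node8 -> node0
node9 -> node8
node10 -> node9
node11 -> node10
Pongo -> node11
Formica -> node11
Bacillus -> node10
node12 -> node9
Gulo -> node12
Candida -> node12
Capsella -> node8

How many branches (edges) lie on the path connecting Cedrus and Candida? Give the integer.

The MRCA of Cedrus and Candida is the root of the tree.
From Cedrus up to that node: 3 branches. From Candida up to the same node: 4 branches. Total: 3 + 4 = 7.

7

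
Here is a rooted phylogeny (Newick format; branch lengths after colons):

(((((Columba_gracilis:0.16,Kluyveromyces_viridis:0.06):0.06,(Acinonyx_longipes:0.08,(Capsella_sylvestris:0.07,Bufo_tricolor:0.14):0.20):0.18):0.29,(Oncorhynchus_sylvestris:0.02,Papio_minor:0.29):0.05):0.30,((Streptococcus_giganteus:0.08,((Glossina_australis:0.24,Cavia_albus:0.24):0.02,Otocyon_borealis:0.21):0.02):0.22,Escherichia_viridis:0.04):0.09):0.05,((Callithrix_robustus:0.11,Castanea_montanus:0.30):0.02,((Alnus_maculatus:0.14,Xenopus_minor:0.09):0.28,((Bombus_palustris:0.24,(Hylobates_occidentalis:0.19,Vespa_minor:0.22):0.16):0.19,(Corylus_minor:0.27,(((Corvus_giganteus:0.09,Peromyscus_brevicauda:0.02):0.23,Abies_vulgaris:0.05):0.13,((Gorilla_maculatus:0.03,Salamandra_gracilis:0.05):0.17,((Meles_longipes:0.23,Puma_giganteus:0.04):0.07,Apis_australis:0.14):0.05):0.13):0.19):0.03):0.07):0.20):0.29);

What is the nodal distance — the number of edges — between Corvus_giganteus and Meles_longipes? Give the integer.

The MRCA of Corvus_giganteus and Meles_longipes is the node subtending (((Corvus_giganteus,Peromyscus_brevicauda),Abies_vulgaris),((Gorilla_maculatus,Salamandra_gracilis),((Meles_longipes,Puma_giganteus),Apis_australis))).
From Corvus_giganteus up to that node: 3 branches. From Meles_longipes up to the same node: 4 branches. Total: 3 + 4 = 7.

7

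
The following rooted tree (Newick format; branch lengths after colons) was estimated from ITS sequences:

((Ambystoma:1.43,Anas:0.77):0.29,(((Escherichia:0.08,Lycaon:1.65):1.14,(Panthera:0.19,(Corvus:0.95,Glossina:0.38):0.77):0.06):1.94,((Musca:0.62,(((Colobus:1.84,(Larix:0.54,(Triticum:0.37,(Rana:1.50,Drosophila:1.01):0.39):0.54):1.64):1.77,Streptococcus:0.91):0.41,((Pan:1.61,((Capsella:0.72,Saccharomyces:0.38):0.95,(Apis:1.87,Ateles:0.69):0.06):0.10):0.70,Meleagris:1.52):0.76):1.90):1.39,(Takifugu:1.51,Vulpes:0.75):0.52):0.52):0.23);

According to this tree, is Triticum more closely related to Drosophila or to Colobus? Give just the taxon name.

The MRCA of Triticum and Drosophila subtends (Triticum,(Rana,Drosophila)) (3 taxa).
The MRCA of Triticum and Colobus subtends (Colobus,(Larix,(Triticum,(Rana,Drosophila)))) (5 taxa).
The first is nested inside the second, so Triticum shares a more recent common ancestor with Drosophila.

Drosophila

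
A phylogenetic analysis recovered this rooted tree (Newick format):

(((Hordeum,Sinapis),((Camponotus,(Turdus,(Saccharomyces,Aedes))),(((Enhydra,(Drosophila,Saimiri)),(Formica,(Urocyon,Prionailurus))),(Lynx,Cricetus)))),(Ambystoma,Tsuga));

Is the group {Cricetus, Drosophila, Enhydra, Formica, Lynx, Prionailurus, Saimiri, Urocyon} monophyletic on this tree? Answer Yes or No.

Yes

The most recent common ancestor of these taxa subtends (((Enhydra,(Drosophila,Saimiri)),(Formica,(Urocyon,Prionailurus))),(Lynx,Cricetus)).
That clade has exactly 8 tips — every listed taxon and nothing else — so the group is monophyletic.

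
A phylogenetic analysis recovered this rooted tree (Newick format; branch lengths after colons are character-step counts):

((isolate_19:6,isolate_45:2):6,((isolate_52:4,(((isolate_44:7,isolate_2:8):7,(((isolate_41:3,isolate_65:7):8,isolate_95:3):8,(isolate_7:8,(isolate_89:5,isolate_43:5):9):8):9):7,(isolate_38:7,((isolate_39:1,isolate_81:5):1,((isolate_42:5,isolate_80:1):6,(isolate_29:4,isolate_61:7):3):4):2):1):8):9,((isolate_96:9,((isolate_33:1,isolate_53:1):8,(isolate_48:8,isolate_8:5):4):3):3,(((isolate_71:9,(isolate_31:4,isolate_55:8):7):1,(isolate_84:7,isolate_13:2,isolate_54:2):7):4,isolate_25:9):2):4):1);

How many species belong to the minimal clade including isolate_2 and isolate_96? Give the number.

The MRCA of isolate_2 and isolate_96 is the node subtending ((isolate_52,(((isolate_44,isolate_2),(((isolate_41,isolate_65),isolate_95),(isolate_7,(isolate_89,isolate_43)))),(isolate_38,((isolate_39,isolate_81),((isolate_42,isolate_80),(isolate_29,isolate_61)))))),((isolate_96,((isolate_33,isolate_53),(isolate_48,isolate_8))),(((isolate_71,(isolate_31,isolate_55)),(isolate_84,isolate_13,isolate_54)),isolate_25))).
That clade contains 28 terminal taxa: isolate_13, isolate_2, isolate_25, isolate_29, isolate_31, isolate_33, isolate_38, isolate_39, isolate_41, isolate_42, isolate_43, isolate_44, isolate_48, isolate_52, isolate_53, isolate_54, isolate_55, isolate_61, isolate_65, isolate_7, isolate_71, isolate_8, isolate_80, isolate_81, isolate_84, isolate_89, isolate_95, isolate_96.

28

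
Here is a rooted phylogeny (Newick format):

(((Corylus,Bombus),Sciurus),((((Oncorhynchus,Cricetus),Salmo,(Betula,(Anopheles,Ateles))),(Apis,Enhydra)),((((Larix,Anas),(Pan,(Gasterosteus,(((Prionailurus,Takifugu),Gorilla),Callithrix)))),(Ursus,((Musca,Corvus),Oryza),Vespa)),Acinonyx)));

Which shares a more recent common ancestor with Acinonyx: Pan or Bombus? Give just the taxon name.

The MRCA of Acinonyx and Pan subtends ((((Larix,Anas),(Pan,(Gasterosteus,(((Prionailurus,Takifugu),Gorilla),Callithrix)))),(Ursus,((Musca,Corvus),Oryza),Vespa)),Acinonyx) (14 taxa).
The MRCA of Acinonyx and Bombus is the root, subtending the entire tree (25 taxa).
The first is nested inside the second, so Acinonyx shares a more recent common ancestor with Pan.

Pan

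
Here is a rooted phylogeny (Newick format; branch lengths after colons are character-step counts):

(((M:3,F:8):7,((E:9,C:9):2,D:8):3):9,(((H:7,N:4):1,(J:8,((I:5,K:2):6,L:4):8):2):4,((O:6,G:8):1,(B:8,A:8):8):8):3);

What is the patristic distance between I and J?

The path runs I → … → MRCA → … → J; the MRCA is the node subtending (J,((I,K),L)).
Branch lengths along that path: 5 + 6 + 8 + 8 = 27.

27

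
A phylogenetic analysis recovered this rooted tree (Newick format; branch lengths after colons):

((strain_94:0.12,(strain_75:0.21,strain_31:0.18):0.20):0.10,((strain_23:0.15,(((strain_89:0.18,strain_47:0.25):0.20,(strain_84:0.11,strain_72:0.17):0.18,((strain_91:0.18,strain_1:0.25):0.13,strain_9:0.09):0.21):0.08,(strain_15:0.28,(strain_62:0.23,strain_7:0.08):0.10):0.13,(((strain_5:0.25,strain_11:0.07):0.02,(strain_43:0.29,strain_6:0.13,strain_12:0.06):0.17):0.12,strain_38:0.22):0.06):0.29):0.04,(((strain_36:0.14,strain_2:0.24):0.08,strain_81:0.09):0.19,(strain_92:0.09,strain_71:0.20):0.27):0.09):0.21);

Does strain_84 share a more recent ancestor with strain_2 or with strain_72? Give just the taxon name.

strain_72

The MRCA of strain_84 and strain_72 subtends (strain_84,strain_72) (2 taxa).
The MRCA of strain_84 and strain_2 subtends ((strain_23,(((strain_89,strain_47),(strain_84,strain_72),((strain_91,strain_1),strain_9)),(strain_15,(strain_62,strain_7)),(((strain_5,strain_11),(strain_43,strain_6,strain_12)),strain_38))),(((strain_36,strain_2),strain_81),(strain_92,strain_71))) (22 taxa).
The first is nested inside the second, so strain_84 shares a more recent common ancestor with strain_72.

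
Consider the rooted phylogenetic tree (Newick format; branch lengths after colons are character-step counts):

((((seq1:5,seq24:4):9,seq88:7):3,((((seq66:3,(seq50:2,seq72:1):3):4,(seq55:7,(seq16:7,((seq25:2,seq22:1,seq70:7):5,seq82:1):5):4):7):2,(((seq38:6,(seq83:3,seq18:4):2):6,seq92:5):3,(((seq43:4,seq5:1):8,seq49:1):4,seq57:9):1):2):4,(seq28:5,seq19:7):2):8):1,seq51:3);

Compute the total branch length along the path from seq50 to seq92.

21

The path runs seq50 → … → MRCA → … → seq92; the MRCA is the node subtending (((seq66,(seq50,seq72)),(seq55,(seq16,((seq25,seq22,seq70),seq82)))),(((seq38,(seq83,seq18)),seq92),(((seq43,seq5),seq49),seq57))).
Branch lengths along that path: 2 + 3 + 4 + 2 + 2 + 3 + 5 = 21.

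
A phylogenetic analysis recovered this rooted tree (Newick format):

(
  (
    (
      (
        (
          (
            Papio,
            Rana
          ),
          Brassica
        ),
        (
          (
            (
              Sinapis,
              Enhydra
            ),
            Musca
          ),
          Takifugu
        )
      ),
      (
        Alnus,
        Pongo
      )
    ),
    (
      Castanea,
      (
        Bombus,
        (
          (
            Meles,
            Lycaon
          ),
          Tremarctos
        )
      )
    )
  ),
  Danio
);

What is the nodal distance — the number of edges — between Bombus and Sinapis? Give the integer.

The MRCA of Bombus and Sinapis is the node subtending (((((Papio,Rana),Brassica),(((Sinapis,Enhydra),Musca),Takifugu)),(Alnus,Pongo)),(Castanea,(Bombus,((Meles,Lycaon),Tremarctos)))).
From Bombus up to that node: 3 branches. From Sinapis up to the same node: 6 branches. Total: 3 + 6 = 9.

9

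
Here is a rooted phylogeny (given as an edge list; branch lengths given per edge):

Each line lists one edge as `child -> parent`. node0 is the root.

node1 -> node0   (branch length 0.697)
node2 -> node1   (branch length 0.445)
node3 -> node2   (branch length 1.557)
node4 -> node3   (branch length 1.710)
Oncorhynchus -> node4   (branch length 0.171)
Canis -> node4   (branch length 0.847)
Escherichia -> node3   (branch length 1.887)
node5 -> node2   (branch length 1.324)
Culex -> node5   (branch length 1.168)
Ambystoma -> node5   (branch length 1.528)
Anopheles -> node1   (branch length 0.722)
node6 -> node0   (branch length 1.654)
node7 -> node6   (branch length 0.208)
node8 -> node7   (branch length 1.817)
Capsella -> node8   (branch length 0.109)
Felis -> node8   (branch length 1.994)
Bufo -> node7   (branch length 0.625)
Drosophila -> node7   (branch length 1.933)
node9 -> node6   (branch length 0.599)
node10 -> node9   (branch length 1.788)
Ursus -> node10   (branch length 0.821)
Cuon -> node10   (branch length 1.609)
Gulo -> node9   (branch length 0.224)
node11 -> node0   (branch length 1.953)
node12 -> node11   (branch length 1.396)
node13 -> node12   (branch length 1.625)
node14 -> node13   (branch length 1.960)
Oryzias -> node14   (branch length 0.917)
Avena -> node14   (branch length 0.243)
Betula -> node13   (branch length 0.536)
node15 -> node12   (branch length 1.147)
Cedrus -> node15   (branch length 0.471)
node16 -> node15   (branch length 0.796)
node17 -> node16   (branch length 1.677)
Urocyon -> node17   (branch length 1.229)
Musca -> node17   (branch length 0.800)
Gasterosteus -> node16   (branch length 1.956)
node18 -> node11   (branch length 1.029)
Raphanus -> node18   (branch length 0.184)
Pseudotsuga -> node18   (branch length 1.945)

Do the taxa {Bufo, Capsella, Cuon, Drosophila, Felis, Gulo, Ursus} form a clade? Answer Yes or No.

The most recent common ancestor of these taxa subtends (((Capsella,Felis),Bufo,Drosophila),((Ursus,Cuon),Gulo)).
That clade has exactly 7 tips — every listed taxon and nothing else — so the group is monophyletic.

Yes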